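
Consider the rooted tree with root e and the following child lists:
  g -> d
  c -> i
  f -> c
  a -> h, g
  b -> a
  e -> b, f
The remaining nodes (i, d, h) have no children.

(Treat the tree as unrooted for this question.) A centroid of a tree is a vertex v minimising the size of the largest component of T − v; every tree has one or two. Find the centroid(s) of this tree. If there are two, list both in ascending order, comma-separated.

b

Delete b: the remaining components have sizes 4, 4. Max 4 ≤ 4, so b is a centroid.
Every other node leaves some component of size > 4, so the centroid is unique.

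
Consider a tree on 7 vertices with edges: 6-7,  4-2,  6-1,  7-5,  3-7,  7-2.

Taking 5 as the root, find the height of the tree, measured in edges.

3

The longest root-to-leaf path is 5 – 7 – 6 – 1 (3 edges).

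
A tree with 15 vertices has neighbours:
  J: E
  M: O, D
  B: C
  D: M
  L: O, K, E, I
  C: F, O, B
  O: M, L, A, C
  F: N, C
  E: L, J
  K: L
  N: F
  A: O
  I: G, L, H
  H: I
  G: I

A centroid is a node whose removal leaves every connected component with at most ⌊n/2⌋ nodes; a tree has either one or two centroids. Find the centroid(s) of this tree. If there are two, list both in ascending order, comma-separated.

O

Delete O: the remaining components have sizes 7, 4, 2, 1. Max 7 ≤ 7, so O is a centroid.
No neighbour of O does as well, so O is the unique centroid.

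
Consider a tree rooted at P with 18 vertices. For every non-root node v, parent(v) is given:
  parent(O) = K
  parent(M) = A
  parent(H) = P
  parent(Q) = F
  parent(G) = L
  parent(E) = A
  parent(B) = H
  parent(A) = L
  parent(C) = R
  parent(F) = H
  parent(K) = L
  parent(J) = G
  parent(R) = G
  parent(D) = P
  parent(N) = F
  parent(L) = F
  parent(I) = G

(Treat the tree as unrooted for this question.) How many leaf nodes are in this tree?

10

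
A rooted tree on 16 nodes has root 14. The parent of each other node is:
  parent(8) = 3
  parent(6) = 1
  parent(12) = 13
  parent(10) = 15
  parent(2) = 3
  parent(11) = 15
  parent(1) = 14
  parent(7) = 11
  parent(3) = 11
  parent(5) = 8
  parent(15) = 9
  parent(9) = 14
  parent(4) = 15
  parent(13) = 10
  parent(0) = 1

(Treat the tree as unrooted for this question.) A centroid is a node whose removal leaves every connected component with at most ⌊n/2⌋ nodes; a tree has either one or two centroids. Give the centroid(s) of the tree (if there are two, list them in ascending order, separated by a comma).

15

Delete 15: the remaining components have sizes 6, 5, 3, 1. Max 6 ≤ 8, so 15 is a centroid.
No neighbour of 15 does as well, so 15 is the unique centroid.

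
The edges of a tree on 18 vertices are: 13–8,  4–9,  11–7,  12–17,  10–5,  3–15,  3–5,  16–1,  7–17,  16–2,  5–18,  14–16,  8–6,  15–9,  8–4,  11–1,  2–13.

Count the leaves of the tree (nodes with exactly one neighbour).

5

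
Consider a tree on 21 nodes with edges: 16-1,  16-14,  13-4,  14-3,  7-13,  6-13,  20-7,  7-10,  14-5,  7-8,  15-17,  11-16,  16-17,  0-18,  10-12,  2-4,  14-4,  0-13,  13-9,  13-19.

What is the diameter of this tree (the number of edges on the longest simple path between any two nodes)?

BFS from 15 reaches 12 last, at distance 8; BFS from 12 confirms no node is farther.
Path: 15 – 17 – 16 – 14 – 4 – 13 – 7 – 10 – 12.

8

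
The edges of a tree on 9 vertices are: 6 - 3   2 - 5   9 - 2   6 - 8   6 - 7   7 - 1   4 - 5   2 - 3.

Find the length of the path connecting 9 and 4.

9 - 2 - 5 - 4: 3 edges.

3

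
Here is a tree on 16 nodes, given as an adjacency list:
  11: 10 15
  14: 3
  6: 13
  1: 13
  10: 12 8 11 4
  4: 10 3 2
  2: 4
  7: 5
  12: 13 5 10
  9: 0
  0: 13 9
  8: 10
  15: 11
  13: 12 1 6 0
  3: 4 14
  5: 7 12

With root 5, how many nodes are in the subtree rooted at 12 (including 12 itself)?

12's subtree: {12, 13, 10, 1, 6, 0, 4, 11, 8, 9, 3, 2, 15, 14}, size 14.

14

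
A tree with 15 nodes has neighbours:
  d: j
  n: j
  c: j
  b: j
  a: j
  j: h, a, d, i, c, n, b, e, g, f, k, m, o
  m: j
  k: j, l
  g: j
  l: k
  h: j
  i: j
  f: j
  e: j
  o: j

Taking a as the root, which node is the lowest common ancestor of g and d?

j

g's ancestor chain is g, j, a and d's is d, j, a; they first meet at j.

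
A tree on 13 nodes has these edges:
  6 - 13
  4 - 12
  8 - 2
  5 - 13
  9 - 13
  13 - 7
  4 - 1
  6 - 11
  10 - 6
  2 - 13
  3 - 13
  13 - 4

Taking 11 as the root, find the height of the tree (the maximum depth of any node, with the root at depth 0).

A deepest node is 1, reached by 11–6–13–4–1.
That path has 4 edges, so the height is 4.

4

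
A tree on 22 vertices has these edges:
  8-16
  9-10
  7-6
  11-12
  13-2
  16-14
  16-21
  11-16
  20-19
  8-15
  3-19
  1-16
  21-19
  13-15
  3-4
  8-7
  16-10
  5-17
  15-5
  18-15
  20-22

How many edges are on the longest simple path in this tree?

Starting from 4, a farthest node is 17 at distance 8.
One longest path: 4 – 3 – 19 – 21 – 16 – 8 – 15 – 5 – 17.
So the diameter is 8.

8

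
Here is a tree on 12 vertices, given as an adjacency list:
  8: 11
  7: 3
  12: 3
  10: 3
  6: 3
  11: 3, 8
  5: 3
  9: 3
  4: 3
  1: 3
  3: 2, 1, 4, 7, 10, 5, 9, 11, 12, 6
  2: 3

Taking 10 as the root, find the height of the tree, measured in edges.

A deepest node is 8, reached by 10 – 3 – 11 – 8.
That path has 3 edges, so the height is 3.

3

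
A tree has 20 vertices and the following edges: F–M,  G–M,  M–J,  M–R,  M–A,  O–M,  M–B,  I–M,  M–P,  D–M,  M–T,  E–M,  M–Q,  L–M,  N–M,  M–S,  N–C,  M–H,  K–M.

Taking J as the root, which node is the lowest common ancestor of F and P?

M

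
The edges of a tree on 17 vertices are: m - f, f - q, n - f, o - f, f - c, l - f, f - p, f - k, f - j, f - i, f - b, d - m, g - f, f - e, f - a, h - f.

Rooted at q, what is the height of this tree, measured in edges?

The longest root-to-leaf path is q–f–m–d (3 edges).

3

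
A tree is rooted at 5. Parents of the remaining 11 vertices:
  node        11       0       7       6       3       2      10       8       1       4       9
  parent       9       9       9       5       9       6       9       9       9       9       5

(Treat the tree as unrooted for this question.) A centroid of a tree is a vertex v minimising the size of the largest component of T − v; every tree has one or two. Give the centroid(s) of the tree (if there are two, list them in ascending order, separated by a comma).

Delete 9: the remaining components have sizes 3, 1, 1, 1, 1, 1, 1, 1, 1. Max 3 ≤ 6, so 9 is a centroid.
No neighbour of 9 does as well, so 9 is the unique centroid.

9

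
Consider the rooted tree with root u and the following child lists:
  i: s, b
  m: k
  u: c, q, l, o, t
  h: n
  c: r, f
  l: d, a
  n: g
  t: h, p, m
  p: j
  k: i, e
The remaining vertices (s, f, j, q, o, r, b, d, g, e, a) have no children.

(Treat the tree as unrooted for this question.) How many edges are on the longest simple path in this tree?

7

Starting from s, a farthest node is f at distance 7.
One longest path: s–i–k–m–t–u–c–f.
So the diameter is 7.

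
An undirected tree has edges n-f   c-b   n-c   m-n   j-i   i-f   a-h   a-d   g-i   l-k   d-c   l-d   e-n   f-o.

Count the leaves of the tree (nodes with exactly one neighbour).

8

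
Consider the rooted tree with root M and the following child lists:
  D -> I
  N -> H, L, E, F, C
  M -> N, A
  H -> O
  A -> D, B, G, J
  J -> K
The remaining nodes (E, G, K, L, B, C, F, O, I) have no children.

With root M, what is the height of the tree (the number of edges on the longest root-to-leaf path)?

3

The longest root-to-leaf path is M → N → H → O (3 edges).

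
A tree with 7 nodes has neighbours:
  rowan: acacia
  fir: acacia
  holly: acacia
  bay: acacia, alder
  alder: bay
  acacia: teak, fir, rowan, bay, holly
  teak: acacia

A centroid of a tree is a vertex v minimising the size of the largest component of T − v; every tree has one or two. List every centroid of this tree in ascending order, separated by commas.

acacia

Delete acacia: the remaining components have sizes 2, 1, 1, 1, 1. Max 2 ≤ 3, so acacia is a centroid.
Every other node leaves some component of size > 3, so the centroid is unique.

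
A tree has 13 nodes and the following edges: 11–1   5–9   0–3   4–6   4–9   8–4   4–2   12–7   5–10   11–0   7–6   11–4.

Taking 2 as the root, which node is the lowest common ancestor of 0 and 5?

4

0's ancestor chain is 0, 11, 4, 2 and 5's is 5, 9, 4, 2; they first meet at 4.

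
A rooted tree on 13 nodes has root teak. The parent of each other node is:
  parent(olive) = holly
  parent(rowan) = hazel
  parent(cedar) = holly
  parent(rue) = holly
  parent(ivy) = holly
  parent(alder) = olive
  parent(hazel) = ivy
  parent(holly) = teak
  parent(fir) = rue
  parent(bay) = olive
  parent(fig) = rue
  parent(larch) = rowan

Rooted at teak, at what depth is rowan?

4

Climbing from rowan to the root: rowan–hazel–ivy–holly–teak. That's 4 steps.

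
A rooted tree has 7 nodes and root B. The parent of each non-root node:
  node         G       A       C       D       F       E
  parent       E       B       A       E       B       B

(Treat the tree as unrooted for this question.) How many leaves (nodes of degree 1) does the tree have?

Exactly 4 nodes have a single neighbour: C, D, F, G.

4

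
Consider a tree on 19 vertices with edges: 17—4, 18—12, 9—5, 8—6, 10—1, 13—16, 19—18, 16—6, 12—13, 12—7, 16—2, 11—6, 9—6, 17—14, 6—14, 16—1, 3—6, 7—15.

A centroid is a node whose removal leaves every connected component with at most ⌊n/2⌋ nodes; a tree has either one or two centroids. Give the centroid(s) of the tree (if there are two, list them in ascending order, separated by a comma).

16

Delete 16: the remaining components have sizes 9, 6, 2, 1. Max 9 ≤ 9, so 16 is a centroid.
No neighbour of 16 does as well, so 16 is the unique centroid.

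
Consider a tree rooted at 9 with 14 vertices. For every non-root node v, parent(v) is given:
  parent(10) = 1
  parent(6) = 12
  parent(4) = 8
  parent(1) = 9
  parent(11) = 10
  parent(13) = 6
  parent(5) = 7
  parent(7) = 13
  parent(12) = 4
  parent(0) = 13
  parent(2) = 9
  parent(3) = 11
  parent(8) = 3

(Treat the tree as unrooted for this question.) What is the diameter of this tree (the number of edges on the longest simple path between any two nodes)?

BFS from 5 reaches 2 last, at distance 12; BFS from 2 confirms no node is farther.
Path: 5–7–13–6–12–4–8–3–11–10–1–9–2.

12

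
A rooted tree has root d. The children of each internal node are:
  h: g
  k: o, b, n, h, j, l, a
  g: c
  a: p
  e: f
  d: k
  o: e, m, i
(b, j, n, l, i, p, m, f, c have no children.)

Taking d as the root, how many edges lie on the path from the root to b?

Path from d to b: d – k – b, which has 2 edges.

2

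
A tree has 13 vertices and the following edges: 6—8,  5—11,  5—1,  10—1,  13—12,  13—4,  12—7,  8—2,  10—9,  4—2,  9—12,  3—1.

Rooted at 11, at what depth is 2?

8

11–5–1–10–9–12–13–4–2 — 8 edges.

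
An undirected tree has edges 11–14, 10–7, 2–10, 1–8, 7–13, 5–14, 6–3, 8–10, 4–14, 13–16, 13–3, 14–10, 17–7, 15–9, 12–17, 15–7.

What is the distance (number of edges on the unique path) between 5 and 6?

6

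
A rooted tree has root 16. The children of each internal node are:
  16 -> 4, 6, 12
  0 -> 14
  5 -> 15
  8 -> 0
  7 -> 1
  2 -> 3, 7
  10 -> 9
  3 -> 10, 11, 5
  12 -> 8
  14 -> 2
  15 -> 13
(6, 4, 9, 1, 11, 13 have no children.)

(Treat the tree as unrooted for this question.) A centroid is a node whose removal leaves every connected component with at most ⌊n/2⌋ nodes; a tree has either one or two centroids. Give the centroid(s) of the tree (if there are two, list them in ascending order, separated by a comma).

2

If 2 is removed the pieces have sizes 7, 7, 2, all ≤ ⌊17/2⌋ = 8.
No neighbour of 2 does as well, so 2 is the unique centroid.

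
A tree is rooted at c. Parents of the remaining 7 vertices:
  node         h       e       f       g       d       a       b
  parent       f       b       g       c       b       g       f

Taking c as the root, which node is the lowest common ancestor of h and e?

h's ancestor chain is h, f, g, c and e's is e, b, f, g, c; they first meet at f.

f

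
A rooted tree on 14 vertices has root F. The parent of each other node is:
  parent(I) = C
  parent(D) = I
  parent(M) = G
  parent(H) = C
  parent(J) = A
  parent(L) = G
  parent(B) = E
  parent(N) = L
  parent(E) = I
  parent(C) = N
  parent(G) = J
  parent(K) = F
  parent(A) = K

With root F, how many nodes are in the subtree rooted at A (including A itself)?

12

The subtree rooted at A contains: A, J, G, L, M, N, C, I, H, E, D, B — 12 nodes.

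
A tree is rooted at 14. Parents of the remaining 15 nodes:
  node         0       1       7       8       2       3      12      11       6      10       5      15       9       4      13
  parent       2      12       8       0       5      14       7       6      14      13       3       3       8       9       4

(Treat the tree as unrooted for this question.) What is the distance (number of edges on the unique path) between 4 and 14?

4 - 9 - 8 - 0 - 2 - 5 - 3 - 14: 7 edges.

7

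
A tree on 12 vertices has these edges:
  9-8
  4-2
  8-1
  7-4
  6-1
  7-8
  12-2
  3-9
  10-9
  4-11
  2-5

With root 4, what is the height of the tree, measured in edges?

A deepest node is 6, reached by 4-7-8-1-6.
That path has 4 edges, so the height is 4.

4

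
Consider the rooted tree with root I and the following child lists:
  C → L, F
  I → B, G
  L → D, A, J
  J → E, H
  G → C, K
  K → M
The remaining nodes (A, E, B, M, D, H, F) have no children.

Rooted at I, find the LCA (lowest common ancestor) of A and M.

Path A→root: A L C G I; path M→root: M K G I.
First common node: G.

G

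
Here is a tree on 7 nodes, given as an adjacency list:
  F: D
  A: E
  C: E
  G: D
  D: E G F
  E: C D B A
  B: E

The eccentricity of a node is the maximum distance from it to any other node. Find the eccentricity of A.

A farthest node from A is G (F also at distance 3).
The path A-E-D-G has 3 edges.

3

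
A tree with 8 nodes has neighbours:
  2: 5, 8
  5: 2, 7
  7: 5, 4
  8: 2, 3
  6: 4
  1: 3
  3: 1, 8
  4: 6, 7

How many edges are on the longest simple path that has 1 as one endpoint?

7

The node farthest from 1 is 6, via 1-3-8-2-5-7-4-6 — 7 edges.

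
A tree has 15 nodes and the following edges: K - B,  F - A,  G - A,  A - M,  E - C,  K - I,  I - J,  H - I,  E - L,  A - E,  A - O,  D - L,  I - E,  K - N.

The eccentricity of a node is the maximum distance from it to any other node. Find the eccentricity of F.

Distances from F peak at 5, attained at N (B also at distance 5).
F-A-E-I-K-N

5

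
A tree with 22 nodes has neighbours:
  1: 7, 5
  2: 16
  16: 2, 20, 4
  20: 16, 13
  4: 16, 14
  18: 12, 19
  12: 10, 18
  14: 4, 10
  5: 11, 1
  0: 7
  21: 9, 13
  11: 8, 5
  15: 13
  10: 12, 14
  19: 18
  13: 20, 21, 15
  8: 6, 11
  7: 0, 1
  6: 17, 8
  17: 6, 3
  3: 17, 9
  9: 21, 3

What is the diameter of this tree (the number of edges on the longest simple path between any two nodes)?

19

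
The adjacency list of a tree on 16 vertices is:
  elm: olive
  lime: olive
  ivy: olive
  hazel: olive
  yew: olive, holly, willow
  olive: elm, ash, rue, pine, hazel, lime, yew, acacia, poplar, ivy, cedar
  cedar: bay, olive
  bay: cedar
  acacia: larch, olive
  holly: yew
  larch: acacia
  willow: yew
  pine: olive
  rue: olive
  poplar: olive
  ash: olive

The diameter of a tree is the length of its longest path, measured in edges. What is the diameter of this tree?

Starting from willow, a farthest node is bay at distance 4.
One longest path: willow – yew – olive – cedar – bay.
So the diameter is 4.

4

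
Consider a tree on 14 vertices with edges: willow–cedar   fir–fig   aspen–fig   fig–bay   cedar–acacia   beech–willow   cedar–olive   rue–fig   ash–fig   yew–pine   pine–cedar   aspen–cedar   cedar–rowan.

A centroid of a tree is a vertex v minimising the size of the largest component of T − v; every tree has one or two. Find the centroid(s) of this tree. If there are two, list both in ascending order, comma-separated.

Delete cedar: the remaining components have sizes 6, 2, 2, 1, 1, 1. Max 6 ≤ 7, so cedar is a centroid.
No neighbour of cedar does as well, so cedar is the unique centroid.

cedar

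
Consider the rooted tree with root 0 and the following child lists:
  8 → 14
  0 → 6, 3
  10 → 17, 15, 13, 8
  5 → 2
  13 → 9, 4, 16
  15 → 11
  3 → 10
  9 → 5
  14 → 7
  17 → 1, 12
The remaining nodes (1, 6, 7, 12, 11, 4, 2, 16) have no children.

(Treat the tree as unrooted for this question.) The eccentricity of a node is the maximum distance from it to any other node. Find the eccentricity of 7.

7

A farthest node from 7 is 2.
The path 7 – 14 – 8 – 10 – 13 – 9 – 5 – 2 has 7 edges.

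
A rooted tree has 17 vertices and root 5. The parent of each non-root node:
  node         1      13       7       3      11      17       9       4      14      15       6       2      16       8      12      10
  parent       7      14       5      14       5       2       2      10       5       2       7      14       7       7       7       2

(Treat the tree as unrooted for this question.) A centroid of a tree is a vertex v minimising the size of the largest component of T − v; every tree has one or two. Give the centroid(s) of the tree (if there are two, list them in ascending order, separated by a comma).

14

If 14 is removed the pieces have sizes 8, 6, 1, 1, all ≤ ⌊17/2⌋ = 8.
No neighbour of 14 does as well, so 14 is the unique centroid.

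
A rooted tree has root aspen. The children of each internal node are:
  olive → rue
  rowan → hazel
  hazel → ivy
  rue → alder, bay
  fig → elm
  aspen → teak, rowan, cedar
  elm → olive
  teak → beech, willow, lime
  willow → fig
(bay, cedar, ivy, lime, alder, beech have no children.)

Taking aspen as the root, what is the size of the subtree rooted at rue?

3

rue's subtree: {rue, bay, alder}, size 3.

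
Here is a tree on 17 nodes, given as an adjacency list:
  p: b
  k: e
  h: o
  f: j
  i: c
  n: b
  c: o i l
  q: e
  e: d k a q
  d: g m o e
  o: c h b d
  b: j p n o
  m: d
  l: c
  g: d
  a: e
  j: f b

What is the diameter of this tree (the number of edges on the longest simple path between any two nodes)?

A longest path is f – j – b – o – d – e – a, with 6 edges.

6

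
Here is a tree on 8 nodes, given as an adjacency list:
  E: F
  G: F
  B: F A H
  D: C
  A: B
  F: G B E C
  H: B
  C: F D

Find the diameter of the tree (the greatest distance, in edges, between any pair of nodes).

BFS from H reaches D last, at distance 4; BFS from D confirms no node is farther.
Path: H – B – F – C – D.

4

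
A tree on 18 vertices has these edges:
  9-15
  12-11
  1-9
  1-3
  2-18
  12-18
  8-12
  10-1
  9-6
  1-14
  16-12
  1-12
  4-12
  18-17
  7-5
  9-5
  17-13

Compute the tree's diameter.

7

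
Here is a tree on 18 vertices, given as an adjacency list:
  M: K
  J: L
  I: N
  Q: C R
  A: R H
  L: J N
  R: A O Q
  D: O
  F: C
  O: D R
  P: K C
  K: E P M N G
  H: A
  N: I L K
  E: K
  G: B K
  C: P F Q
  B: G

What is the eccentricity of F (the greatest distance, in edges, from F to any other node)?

6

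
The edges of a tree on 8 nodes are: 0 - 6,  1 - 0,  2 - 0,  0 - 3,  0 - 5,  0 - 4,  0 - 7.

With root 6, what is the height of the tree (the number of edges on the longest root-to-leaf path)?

A deepest node is 4, reached by 6 → 0 → 4.
That path has 2 edges, so the height is 2.

2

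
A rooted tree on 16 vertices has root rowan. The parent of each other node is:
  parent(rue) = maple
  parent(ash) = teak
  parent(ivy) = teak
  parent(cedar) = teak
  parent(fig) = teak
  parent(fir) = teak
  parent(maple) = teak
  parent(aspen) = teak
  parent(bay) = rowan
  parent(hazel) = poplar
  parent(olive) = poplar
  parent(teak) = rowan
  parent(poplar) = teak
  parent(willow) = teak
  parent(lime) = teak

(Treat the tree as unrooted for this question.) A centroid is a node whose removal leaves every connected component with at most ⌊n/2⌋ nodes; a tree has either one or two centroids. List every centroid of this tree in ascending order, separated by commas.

teak

Removing teak splits the tree into components of sizes 3, 2, 2, 1, 1, 1, 1, 1, 1, 1, 1; the largest is 3 ≤ ⌊16/2⌋ = 8.
Every other node leaves some component of size > 8, so the centroid is unique.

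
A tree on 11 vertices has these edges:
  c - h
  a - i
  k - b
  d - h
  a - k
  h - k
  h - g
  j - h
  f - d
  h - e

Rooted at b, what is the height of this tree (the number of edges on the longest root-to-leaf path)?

The longest root-to-leaf path is b – k – h – d – f (4 edges).

4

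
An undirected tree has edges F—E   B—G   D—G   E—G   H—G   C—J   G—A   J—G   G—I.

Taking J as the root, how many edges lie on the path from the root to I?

2

J – G – I — 2 edges.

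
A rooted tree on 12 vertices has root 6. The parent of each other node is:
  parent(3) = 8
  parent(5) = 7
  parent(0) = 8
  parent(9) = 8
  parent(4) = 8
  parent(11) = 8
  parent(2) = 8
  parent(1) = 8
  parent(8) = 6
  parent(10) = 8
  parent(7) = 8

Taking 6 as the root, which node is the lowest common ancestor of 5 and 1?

8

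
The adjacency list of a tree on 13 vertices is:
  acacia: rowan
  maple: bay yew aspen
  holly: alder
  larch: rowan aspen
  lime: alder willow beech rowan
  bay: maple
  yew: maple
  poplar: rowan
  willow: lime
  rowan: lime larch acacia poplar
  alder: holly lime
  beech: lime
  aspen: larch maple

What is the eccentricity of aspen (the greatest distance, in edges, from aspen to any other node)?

A farthest node from aspen is holly.
The path aspen – larch – rowan – lime – alder – holly has 5 edges.

5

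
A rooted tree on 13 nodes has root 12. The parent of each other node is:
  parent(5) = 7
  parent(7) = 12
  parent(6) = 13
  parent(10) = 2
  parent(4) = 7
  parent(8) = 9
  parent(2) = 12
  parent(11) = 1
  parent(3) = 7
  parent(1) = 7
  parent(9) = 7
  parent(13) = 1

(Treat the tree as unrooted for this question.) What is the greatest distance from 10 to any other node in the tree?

Distances from 10 peak at 6, attained at 6.
10–2–12–7–1–13–6

6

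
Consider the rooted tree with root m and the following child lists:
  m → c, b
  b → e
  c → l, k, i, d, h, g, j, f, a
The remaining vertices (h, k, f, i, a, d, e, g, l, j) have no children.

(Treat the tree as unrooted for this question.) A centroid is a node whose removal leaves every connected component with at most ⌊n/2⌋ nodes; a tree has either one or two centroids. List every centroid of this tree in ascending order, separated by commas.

Removing c splits the tree into components of sizes 3, 1, 1, 1, 1, 1, 1, 1, 1, 1; the largest is 3 ≤ ⌊13/2⌋ = 6.
No neighbour of c does as well, so c is the unique centroid.

c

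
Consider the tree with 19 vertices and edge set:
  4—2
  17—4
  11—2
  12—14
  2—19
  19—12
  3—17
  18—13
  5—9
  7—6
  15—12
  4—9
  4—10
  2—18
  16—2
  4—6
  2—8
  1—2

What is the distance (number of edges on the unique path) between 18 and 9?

18 - 2 - 4 - 9: 3 edges.

3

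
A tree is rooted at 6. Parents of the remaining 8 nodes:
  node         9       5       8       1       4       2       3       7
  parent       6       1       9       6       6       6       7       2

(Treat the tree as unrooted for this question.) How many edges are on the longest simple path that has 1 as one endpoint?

4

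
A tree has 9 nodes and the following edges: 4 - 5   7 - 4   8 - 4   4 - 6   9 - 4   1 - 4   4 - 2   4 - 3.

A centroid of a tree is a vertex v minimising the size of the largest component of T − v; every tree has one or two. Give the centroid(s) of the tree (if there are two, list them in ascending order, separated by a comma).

If 4 is removed the pieces have sizes 1, 1, 1, 1, 1, 1, 1, 1, all ≤ ⌊9/2⌋ = 4.
Every other node leaves some component of size > 4, so the centroid is unique.

4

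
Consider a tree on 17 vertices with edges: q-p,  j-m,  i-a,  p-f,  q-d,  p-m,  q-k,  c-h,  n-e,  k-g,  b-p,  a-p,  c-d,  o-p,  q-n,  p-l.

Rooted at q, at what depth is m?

Path from q to m: q – p – m, which has 2 edges.

2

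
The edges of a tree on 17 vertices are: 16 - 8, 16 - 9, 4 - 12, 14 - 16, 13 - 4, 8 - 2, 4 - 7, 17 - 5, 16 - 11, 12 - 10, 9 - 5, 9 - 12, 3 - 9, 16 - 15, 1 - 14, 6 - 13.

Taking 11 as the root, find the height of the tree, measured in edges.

A deepest node is 6, reached by 11 → 16 → 9 → 12 → 4 → 13 → 6.
That path has 6 edges, so the height is 6.

6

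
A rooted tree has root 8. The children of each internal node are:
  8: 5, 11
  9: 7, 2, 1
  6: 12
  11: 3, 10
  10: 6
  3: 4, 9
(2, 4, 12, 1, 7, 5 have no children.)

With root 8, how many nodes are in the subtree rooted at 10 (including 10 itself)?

3

Descendants of 10 (including itself): 10, 6, 12. That's 3.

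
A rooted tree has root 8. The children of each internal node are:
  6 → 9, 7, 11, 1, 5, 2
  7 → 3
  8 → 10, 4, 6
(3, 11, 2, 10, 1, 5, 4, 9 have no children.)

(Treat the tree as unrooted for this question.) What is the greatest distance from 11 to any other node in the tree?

Distances from 11 peak at 3, attained at 4 (10, 3 also at distance 3).
11 – 6 – 8 – 4

3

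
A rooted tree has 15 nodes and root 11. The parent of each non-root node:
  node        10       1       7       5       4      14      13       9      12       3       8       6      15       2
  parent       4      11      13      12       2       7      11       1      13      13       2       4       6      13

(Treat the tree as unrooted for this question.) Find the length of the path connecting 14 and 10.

Walking from 14: 14 – 7 – 13 – 2 – 4 – 10. Length 5.

5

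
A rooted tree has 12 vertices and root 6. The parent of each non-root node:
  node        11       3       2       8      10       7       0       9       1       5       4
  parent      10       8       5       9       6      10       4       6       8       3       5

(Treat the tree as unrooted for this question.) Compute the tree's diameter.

Starting from 0, a farthest node is 11 at distance 8.
One longest path: 0 - 4 - 5 - 3 - 8 - 9 - 6 - 10 - 11.
So the diameter is 8.

8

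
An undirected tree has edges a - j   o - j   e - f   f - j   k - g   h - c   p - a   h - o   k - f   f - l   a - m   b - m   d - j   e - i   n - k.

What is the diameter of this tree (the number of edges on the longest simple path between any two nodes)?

6

A longest path is b-m-a-j-f-k-n, with 6 edges.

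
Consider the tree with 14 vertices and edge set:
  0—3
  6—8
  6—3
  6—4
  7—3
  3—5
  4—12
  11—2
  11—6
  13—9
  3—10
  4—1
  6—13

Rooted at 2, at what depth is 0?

4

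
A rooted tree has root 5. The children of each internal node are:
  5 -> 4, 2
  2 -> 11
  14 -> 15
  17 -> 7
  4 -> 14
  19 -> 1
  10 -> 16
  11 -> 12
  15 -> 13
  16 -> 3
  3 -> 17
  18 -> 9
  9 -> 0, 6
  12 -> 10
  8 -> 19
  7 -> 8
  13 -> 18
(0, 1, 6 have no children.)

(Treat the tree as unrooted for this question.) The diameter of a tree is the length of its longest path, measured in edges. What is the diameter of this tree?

18

BFS from 6 reaches 1 last, at distance 18; BFS from 1 confirms no node is farther.
Path: 6-9-18-13-15-14-4-5-2-11-12-10-16-3-17-7-8-19-1.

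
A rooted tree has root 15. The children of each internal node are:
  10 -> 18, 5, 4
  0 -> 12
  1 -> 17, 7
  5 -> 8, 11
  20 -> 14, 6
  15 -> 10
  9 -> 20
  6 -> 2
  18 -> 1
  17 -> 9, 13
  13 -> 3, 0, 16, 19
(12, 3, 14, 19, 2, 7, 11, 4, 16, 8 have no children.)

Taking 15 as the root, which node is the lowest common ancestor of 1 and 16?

1

Ancestors of 1 (toward the root): 1, 18, 10, 15.
Ancestors of 16: 16, 13, 17, 1, 18, 10, 15.
The deepest node appearing in both lists is 1.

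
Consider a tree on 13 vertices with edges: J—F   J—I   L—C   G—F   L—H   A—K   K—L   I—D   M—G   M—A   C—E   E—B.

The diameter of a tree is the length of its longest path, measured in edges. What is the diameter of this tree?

BFS from B reaches D last, at distance 11; BFS from D confirms no node is farther.
Path: B – E – C – L – K – A – M – G – F – J – I – D.

11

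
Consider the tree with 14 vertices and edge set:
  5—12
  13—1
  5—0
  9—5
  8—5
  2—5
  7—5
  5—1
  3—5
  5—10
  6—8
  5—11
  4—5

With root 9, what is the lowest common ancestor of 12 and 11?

5

Path 12→root: 12 5 9; path 11→root: 11 5 9.
First common node: 5.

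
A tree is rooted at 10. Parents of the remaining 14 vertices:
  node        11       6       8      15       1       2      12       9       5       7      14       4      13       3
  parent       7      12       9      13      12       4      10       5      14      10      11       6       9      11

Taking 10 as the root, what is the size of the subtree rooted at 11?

8

Descendants of 11 (including itself): 11, 14, 3, 5, 9, 13, 8, 15. That's 8.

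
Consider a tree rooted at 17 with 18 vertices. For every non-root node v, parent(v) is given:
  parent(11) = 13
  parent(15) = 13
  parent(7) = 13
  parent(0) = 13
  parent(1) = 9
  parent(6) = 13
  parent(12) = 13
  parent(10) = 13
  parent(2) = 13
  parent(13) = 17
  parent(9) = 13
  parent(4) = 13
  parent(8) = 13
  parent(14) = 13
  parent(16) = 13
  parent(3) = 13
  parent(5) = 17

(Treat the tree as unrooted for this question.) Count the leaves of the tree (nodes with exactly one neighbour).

15

Degree-1 nodes: 0, 1, 2, 3, 4, 5, 6, 7, 8, 10, 11, 12, 14, 15, 16 — 15 of them.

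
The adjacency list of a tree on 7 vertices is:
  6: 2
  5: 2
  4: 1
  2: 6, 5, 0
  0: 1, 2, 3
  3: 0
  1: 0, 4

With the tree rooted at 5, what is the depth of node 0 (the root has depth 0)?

5 – 2 – 0 — 2 edges.

2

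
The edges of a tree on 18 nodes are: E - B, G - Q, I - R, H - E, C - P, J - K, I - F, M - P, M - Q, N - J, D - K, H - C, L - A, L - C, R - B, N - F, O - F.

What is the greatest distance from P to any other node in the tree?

11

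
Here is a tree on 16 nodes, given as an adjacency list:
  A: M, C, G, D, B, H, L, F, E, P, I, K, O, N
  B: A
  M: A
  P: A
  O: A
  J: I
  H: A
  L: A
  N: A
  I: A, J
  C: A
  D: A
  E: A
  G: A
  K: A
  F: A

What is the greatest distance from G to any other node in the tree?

The node farthest from G is J, via G-A-I-J — 3 edges.

3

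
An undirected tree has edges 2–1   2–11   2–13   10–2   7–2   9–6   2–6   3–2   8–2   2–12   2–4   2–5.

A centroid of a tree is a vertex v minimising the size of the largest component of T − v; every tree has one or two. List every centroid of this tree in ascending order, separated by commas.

2

Removing 2 splits the tree into components of sizes 2, 1, 1, 1, 1, 1, 1, 1, 1, 1, 1; the largest is 2 ≤ ⌊13/2⌋ = 6.
Every other node leaves some component of size > 6, so the centroid is unique.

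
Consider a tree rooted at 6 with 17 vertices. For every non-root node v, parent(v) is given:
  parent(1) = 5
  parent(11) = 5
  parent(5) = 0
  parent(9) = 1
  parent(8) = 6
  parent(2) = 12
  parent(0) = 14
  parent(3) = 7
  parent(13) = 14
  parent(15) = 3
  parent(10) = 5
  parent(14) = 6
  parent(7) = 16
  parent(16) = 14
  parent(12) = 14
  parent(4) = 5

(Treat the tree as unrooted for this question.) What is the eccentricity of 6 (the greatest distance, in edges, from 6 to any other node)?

5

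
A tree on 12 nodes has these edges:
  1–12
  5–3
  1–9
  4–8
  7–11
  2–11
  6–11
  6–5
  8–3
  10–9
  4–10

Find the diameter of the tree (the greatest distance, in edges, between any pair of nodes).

Starting from 2, a farthest node is 12 at distance 10.
One longest path: 2 – 11 – 6 – 5 – 3 – 8 – 4 – 10 – 9 – 1 – 12.
So the diameter is 10.

10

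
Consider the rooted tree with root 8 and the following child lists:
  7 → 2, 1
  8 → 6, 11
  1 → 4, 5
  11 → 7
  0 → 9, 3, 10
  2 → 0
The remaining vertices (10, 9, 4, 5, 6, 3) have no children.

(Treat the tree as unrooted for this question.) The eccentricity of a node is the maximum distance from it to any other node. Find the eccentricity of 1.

4

The node farthest from 1 is 9 (10, 3, 6 also at distance 4), via 1-7-2-0-9 — 4 edges.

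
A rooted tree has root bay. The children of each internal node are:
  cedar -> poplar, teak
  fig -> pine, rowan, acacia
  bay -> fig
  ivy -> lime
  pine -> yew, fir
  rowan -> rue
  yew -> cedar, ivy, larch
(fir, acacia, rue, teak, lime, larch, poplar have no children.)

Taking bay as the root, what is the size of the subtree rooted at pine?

Descendants of pine (including itself): pine, yew, fir, cedar, larch, ivy, poplar, teak, lime. That's 9.

9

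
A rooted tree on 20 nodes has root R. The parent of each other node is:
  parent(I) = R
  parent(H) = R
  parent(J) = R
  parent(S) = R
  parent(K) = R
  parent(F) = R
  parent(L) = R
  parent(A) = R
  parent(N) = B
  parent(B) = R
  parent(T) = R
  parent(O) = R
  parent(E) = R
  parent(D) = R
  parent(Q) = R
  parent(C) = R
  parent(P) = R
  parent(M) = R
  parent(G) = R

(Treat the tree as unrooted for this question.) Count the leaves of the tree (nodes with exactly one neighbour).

18

The leaves are A, C, D, E, F, G, H, I, J, K, L, M, N, O, P, Q, S, T.
That is 18 leaves.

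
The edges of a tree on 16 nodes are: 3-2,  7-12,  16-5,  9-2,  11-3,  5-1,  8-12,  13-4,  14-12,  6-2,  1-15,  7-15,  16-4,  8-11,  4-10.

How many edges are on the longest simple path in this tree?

Starting from 6, a farthest node is 13 at distance 12.
One longest path: 6 – 2 – 3 – 11 – 8 – 12 – 7 – 15 – 1 – 5 – 16 – 4 – 13.
So the diameter is 12.

12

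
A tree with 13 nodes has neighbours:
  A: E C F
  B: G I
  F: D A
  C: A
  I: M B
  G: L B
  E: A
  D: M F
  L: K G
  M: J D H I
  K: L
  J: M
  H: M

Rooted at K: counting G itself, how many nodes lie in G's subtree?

Descendants of G (including itself): G, B, I, M, J, D, H, F, A, E, C. That's 11.

11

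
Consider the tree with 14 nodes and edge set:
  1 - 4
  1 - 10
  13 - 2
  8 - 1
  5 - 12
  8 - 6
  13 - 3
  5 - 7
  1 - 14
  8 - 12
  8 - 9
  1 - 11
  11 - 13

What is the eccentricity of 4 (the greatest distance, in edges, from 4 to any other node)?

5

A farthest node from 4 is 7.
The path 4–1–8–12–5–7 has 5 edges.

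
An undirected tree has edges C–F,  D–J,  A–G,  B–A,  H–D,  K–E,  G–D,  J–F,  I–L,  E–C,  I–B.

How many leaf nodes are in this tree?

The leaves are H, K, L.
That is 3 leaves.

3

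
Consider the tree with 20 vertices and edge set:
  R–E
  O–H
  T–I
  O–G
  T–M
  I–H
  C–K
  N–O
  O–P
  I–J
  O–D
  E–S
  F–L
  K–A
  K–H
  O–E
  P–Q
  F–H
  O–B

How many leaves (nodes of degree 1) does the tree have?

The leaves are A, B, C, D, G, J, L, M, N, Q, R, S.
That is 12 leaves.

12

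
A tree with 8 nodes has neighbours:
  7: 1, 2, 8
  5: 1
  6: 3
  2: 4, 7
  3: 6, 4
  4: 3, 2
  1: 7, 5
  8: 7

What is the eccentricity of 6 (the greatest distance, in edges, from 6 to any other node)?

The node farthest from 6 is 5, via 6-3-4-2-7-1-5 — 6 edges.

6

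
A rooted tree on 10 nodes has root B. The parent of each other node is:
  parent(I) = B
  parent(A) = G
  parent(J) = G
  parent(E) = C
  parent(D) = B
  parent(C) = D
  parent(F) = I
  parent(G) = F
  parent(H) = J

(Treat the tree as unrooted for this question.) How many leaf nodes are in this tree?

3

Exactly 3 nodes have a single neighbour: A, E, H.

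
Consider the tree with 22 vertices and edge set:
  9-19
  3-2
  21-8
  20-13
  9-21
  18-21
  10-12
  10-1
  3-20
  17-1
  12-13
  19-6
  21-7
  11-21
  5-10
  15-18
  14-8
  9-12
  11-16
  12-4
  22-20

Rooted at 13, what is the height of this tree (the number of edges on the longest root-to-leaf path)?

5

14 sits deepest: 13 → 12 → 9 → 21 → 8 → 14 — 5 edges from the root.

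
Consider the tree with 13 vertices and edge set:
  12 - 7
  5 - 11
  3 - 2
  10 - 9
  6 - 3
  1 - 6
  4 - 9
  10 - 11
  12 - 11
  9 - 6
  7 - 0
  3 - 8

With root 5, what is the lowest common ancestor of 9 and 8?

9

Ancestors of 9 (toward the root): 9, 10, 11, 5.
Ancestors of 8: 8, 3, 6, 9, 10, 11, 5.
The deepest node appearing in both lists is 9.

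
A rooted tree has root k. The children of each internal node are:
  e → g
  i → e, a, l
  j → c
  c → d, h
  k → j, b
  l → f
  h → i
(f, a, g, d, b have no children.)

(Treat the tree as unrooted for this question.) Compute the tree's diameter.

Starting from f, a farthest node is b at distance 7.
One longest path: f – l – i – h – c – j – k – b.
So the diameter is 7.

7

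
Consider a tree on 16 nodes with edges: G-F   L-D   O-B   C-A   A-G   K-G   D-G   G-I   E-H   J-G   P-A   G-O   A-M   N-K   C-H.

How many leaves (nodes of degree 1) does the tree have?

Degree-1 nodes: B, E, F, I, J, L, M, N, P — 9 of them.

9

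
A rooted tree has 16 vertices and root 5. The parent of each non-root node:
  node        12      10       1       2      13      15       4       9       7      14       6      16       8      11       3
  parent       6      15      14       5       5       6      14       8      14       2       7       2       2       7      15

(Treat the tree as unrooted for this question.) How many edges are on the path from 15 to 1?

4

Walking from 15: 15 - 6 - 7 - 14 - 1. Length 4.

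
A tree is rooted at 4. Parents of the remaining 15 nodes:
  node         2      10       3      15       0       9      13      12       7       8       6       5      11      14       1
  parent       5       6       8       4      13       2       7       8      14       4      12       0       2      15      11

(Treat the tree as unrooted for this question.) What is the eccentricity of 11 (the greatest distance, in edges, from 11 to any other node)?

A farthest node from 11 is 10.
The path 11-2-5-0-13-7-14-15-4-8-12-6-10 has 12 edges.

12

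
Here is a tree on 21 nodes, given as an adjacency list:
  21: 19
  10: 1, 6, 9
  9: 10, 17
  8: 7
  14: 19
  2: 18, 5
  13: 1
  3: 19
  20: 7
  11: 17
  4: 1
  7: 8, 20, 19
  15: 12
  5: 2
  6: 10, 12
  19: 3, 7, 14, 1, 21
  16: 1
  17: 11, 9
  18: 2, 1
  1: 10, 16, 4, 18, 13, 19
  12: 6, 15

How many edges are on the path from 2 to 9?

4

2–18–1–10–9: 4 edges.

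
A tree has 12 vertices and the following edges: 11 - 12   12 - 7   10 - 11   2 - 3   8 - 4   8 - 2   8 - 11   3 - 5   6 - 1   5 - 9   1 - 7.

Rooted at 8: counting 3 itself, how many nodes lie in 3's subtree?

Descendants of 3 (including itself): 3, 5, 9. That's 3.

3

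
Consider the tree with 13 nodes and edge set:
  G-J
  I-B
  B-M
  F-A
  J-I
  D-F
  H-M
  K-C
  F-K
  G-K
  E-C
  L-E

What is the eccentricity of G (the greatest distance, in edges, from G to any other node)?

The node farthest from G is H, via G-J-I-B-M-H — 5 edges.

5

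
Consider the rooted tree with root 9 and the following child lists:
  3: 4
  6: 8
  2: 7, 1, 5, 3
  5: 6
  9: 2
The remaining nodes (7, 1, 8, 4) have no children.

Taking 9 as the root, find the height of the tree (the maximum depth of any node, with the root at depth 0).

The longest root-to-leaf path is 9–2–5–6–8 (4 edges).

4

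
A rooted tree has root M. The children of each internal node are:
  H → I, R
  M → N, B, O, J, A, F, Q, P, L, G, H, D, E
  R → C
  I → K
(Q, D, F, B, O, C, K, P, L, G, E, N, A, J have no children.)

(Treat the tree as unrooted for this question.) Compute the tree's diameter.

Starting from K, a farthest node is F at distance 4.
One longest path: K - I - H - M - F.
So the diameter is 4.

4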